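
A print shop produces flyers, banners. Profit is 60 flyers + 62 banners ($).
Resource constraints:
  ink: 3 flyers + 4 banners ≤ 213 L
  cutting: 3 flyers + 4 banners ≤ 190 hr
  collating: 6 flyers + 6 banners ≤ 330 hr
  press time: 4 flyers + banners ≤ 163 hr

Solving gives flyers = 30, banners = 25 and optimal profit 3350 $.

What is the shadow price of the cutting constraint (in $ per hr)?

2

Binding: cutting and collating. Non-binding: ink (23 unused), press time (18 unused).
By complementary slackness, y = 0 for the non-binding constraints.
The binding rows give the dual system: 3·y_cutting + 6·y_collating = 60 and 4·y_cutting + 6·y_collating = 62.
→ y_cutting = 2 and y_collating = 9.
Shadow price of cutting = 2.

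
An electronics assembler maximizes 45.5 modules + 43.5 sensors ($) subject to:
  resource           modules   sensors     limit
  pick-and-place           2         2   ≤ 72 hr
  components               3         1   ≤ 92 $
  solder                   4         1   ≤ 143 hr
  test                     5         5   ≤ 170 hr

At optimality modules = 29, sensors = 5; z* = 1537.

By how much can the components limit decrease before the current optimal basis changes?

Binding constraints: components, test. The basis is B = [[3,1],[5,5]] with det 10.
Per unit decrease in components, x* moves by d = (-0.5, 0.5).
The basis stays optimal until modules reaches 0; allowable decrease = 58 $.

58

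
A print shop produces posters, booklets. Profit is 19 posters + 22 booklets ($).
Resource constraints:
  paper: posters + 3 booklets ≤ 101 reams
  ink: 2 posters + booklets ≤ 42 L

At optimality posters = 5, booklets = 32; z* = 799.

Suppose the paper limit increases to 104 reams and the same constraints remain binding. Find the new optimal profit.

814

Check each constraint at x*: paper 101/101 (tight); ink 42/42 (tight).
The binding rows give the dual system: 1·y_paper + 2·y_ink = 19 and 3·y_paper + 1·y_ink = 22.
This yields shadow prices y_paper = 5, y_ink = 7.
Δz = y_paper·Δb = 5 × (3) = 15, so new z* = 799 + 15 = 814.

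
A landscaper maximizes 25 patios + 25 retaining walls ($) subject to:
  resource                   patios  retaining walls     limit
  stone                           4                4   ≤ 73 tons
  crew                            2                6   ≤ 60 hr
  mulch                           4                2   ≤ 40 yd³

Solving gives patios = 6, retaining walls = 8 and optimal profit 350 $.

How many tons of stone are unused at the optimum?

stone used = 4·6 + 4·8 = 56; slack = 73 − 56 = 17.

17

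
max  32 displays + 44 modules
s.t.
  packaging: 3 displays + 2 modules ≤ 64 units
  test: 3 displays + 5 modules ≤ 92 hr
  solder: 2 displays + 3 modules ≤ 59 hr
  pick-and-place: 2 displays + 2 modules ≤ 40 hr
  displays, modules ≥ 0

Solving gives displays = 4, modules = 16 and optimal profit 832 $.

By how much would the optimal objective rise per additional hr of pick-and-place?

Check each constraint at x*: packaging 44/64 (slack 20); test 92/92 (tight); solder 56/59 (slack 3); pick-and-place 40/40 (tight).
Slack constraints have shadow price 0 (complementary slackness).
Dual feasibility on the basic columns requires 3·y_test + 2·y_pick-and-place = 32, 5·y_test + 2·y_pick-and-place = 44.
→ y_test = 6 and y_pick-and-place = 7.
Shadow price of pick-and-place = 7.

7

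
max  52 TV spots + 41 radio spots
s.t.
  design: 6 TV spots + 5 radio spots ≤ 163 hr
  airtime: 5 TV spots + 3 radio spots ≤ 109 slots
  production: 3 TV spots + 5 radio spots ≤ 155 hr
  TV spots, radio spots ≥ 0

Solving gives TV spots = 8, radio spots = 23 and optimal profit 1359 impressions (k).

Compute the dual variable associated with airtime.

2

Check each constraint at x*: design 163/163 (tight); airtime 109/109 (tight); production 139/155 (slack 16).
Slack constraints have shadow price 0 (complementary slackness).
Dual feasibility on the basic columns requires 6·y_design + 5·y_airtime = 52, 5·y_design + 3·y_airtime = 41.
Solving: y_design = 7, y_airtime = 2.
Shadow price of airtime = 2.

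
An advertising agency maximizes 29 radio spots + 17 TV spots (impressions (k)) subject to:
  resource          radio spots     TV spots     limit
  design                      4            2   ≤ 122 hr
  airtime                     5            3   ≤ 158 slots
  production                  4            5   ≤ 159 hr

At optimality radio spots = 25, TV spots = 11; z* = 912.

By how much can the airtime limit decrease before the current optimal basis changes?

5.5

Binding constraints: design, airtime. The basis is B = [[4,2],[5,3]] with det 2.
Per unit decrease in airtime, x* moves by d = (1, -2).
The basis stays optimal until TV spots reaches 0; allowable decrease = 5.5 slots.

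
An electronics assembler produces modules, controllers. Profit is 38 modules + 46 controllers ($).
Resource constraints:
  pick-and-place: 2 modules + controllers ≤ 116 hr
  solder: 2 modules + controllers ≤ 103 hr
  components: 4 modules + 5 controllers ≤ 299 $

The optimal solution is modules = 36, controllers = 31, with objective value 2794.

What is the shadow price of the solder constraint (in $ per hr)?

At the optimum: pick-and-place uses 103 of 116 (slack = 13); solder uses 103 of 103 (binding); components uses 299 of 299 (binding).
By complementary slackness, y = 0 for the non-binding constraint.
From A_Bᵀ y = c: 2·y_solder + 4·y_components = 38; 1·y_solder + 5·y_components = 46.
Solving: y_solder = 1, y_components = 9.
Shadow price of solder = 1.

1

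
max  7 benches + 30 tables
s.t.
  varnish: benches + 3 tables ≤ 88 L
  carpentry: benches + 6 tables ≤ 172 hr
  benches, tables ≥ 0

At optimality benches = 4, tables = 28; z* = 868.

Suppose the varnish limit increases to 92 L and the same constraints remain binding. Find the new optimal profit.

Both varnish and carpentry are binding at x*.
From A_Bᵀ y = c: 1·y_varnish + 1·y_carpentry = 7; 3·y_varnish + 6·y_carpentry = 30.
→ y_varnish = 4 and y_carpentry = 3.
Δz = y_varnish·Δb = 4 × (4) = 16, so new z* = 868 + 16 = 884.

884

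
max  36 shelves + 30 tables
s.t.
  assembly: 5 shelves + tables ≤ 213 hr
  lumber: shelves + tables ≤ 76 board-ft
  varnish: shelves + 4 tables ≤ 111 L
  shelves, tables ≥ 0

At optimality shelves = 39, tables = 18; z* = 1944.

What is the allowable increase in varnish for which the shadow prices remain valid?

90.25

Binding constraints: assembly, varnish. The basis is B = [[5,1],[1,4]] with det 19.
Per unit increase in varnish, x* moves by d = (-0.0526, 0.2632).
The basis stays optimal until lumber becomes binding; allowable increase = 90.25 L.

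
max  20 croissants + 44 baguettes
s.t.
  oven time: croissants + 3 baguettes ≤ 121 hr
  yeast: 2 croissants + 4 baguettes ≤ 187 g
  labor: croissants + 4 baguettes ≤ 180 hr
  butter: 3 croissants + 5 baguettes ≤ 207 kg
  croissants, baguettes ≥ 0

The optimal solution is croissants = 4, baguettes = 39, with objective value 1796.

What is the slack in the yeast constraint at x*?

yeast used = 2·4 + 4·39 = 164; slack = 187 − 164 = 23.

23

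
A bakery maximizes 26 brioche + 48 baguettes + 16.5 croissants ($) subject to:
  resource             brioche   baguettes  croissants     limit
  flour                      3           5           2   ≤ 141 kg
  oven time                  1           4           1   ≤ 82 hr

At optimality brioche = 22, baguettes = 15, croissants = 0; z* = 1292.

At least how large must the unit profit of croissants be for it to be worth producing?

Both flour and oven time are binding at x*.
From A_Bᵀ y = c: 3·y_flour + 1·y_oven time = 26; 5·y_flour + 4·y_oven time = 48.
This yields shadow prices y_flour = 8, y_oven time = 2.
croissants enters the basis when its profit ≥ yᵀa₃ = 8·2 + 2·1 = 18.

18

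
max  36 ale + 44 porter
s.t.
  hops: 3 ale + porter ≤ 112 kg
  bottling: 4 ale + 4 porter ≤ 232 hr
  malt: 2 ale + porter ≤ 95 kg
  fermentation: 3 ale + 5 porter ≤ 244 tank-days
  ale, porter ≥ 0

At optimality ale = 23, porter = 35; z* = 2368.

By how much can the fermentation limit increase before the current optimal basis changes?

Binding constraints: bottling, fermentation. The basis is B = [[4,4],[3,5]] with det 8.
Per unit increase in fermentation, x* moves by d = (-0.5, 0.5).
The basis stays optimal until ale reaches 0; allowable increase = 46 tank-days.

46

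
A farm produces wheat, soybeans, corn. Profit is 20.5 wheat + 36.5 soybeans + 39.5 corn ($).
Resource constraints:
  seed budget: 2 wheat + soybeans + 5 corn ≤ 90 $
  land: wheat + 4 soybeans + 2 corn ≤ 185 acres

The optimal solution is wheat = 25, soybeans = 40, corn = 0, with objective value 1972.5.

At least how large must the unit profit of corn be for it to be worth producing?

47.5

Check each constraint at x*: seed budget 90/90 (tight); land 185/185 (tight).
Dual feasibility on the basic columns requires 2·y_seed budget + 1·y_land = 20.5, 1·y_seed budget + 4·y_land = 36.5.
Solving: y_seed budget = 6.5, y_land = 7.5.
corn enters the basis when its profit ≥ yᵀa₃ = 6.5·5 + 7.5·2 = 47.5.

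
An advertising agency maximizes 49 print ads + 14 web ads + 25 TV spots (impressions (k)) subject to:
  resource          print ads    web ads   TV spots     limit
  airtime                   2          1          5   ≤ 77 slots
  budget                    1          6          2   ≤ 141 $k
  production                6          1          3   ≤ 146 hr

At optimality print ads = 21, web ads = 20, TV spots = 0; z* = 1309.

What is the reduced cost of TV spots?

-1

At the optimum: airtime uses 62 of 77 (slack = 15); budget uses 141 of 141 (binding); production uses 146 of 146 (binding).
Slack constraints have shadow price 0 (complementary slackness).
The binding rows give the dual system: 1·y_budget + 6·y_production = 49 and 6·y_budget + 1·y_production = 14.
This yields shadow prices y_budget = 1, y_production = 8.
Reduced cost of TV spots: c₃ − yᵀa₃ = 25 − (1·2 + 8·3) = 25 − 26 = -1.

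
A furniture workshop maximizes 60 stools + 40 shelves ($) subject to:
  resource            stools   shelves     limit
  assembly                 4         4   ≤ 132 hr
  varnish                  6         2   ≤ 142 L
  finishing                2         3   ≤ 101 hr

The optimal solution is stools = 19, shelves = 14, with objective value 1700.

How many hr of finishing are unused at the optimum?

21

finishing used = 2·19 + 3·14 = 80; slack = 101 − 80 = 21.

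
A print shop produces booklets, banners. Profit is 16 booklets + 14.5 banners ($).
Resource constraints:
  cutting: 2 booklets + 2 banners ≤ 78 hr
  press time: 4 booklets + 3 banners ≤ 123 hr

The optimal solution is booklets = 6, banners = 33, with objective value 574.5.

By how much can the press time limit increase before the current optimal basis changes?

Binding constraints: cutting, press time. The basis is B = [[2,2],[4,3]] with det -2.
Per unit increase in press time, x* moves by d = (1, -1).
The basis stays optimal until banners reaches 0; allowable increase = 33 hr.

33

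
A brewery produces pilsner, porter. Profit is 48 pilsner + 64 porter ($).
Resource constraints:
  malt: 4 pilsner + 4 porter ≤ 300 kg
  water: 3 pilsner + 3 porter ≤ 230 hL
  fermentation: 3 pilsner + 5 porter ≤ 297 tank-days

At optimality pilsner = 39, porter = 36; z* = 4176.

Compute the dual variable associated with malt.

6

At the optimum: malt uses 300 of 300 (binding); water uses 225 of 230 (slack = 5); fermentation uses 297 of 297 (binding).
Since water is not tight, its dual is 0.
From A_Bᵀ y = c: 4·y_malt + 3·y_fermentation = 48; 4·y_malt + 5·y_fermentation = 64.
This yields shadow prices y_malt = 6, y_fermentation = 8.
Shadow price of malt = 6.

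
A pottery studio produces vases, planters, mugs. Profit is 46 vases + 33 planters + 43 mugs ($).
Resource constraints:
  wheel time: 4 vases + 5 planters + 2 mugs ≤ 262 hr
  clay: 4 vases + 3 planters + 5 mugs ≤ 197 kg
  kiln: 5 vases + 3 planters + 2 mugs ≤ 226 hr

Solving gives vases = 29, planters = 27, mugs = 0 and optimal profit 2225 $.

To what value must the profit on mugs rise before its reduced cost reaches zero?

Check each constraint at x*: wheel time 251/262 (slack 11); clay 197/197 (tight); kiln 226/226 (tight).
Since wheel time is not tight, its dual is 0.
From A_Bᵀ y = c: 4·y_clay + 5·y_kiln = 46; 3·y_clay + 3·y_kiln = 33.
This yields shadow prices y_clay = 9, y_kiln = 2.
mugs enters the basis when its profit ≥ yᵀa₃ = 9·5 + 2·2 = 49.

49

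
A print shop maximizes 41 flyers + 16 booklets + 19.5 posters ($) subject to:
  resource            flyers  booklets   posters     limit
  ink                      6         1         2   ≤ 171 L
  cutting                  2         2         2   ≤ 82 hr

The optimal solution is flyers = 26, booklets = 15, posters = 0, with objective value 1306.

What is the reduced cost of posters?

Both ink and cutting are binding at x*.
Dual feasibility on the basic columns requires 6·y_ink + 2·y_cutting = 41, 1·y_ink + 2·y_cutting = 16.
→ y_ink = 5 and y_cutting = 5.5.
Reduced cost of posters: c₃ − yᵀa₃ = 19.5 − (5·2 + 5.5·2) = 19.5 − 21 = -1.5.

-1.5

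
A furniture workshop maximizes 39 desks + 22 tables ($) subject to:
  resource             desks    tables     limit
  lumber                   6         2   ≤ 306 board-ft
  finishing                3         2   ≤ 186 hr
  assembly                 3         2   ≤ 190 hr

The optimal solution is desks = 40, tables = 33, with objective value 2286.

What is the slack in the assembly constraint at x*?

4

assembly used = 3·40 + 2·33 = 186; slack = 190 − 186 = 4.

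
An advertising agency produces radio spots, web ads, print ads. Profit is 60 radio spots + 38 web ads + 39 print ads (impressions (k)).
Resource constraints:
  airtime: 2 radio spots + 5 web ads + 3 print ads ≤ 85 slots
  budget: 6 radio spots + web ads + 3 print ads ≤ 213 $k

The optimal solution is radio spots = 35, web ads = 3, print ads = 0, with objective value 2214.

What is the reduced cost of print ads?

Check each constraint at x*: airtime 85/85 (tight); budget 213/213 (tight).
Dual feasibility on the basic columns requires 2·y_airtime + 6·y_budget = 60, 5·y_airtime + 1·y_budget = 38.
This yields shadow prices y_airtime = 6, y_budget = 8.
Reduced cost of print ads: c₃ − yᵀa₃ = 39 − (6·3 + 8·3) = 39 − 42 = -3.

-3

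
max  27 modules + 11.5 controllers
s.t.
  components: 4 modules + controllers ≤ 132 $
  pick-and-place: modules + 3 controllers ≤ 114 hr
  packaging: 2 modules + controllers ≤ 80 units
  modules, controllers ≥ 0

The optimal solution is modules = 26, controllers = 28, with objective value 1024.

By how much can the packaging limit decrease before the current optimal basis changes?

Binding constraints: components, packaging. The basis is B = [[4,1],[2,1]] with det 2.
Per unit decrease in packaging, x* moves by d = (0.5, -2).
The basis stays optimal until controllers reaches 0; allowable decrease = 14 units.

14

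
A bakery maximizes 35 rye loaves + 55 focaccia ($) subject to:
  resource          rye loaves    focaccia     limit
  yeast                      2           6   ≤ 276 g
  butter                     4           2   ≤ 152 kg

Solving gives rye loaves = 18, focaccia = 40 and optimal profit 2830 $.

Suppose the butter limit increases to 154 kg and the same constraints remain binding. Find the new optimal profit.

2840

At the optimum: yeast uses 276 of 276 (binding); butter uses 152 of 152 (binding).
The binding rows give the dual system: 2·y_yeast + 4·y_butter = 35 and 6·y_yeast + 2·y_butter = 55.
→ y_yeast = 7.5 and y_butter = 5.
Δz = y_butter·Δb = 5 × (2) = 10, so new z* = 2830 + 10 = 2840.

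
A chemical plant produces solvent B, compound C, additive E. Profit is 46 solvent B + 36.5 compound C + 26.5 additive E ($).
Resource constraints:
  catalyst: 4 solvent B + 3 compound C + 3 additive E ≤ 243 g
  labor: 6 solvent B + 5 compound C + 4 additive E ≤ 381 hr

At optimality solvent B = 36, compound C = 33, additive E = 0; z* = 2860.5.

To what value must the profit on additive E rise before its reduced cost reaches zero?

32.5

Both catalyst and labor are binding at x*.
The binding rows give the dual system: 4·y_catalyst + 6·y_labor = 46 and 3·y_catalyst + 5·y_labor = 36.5.
This yields shadow prices y_catalyst = 5.5, y_labor = 4.
additive E enters the basis when its profit ≥ yᵀa₃ = 5.5·3 + 4·4 = 32.5.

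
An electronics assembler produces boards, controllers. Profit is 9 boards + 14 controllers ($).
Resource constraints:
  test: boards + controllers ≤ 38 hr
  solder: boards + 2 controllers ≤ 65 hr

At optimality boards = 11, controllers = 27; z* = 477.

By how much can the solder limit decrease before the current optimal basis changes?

Binding constraints: test, solder. The basis is B = [[1,1],[1,2]] with det 1.
Per unit decrease in solder, x* moves by d = (1, -1).
The basis stays optimal until controllers reaches 0; allowable decrease = 27 hr.

27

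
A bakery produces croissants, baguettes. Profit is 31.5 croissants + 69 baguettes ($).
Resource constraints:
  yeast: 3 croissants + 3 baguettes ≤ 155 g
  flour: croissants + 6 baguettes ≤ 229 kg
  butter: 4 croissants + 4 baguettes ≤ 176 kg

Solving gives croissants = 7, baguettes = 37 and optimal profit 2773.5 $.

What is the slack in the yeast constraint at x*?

23

yeast used = 3·7 + 3·37 = 132; slack = 155 − 132 = 23.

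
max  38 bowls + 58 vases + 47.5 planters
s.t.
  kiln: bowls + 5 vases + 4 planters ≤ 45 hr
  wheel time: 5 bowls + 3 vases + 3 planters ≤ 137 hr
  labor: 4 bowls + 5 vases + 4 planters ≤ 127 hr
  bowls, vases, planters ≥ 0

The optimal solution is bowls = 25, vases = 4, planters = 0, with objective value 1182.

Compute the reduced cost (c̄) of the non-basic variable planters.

Binding: kiln and wheel time. Non-binding: labor (7 unused).
Slack constraints have shadow price 0 (complementary slackness).
Dual feasibility on the basic columns requires 1·y_kiln + 5·y_wheel time = 38, 5·y_kiln + 3·y_wheel time = 58.
This yields shadow prices y_kiln = 8, y_wheel time = 6.
Reduced cost of planters: c₃ − yᵀa₃ = 47.5 − (8·4 + 6·3) = 47.5 − 50 = -2.5.

-2.5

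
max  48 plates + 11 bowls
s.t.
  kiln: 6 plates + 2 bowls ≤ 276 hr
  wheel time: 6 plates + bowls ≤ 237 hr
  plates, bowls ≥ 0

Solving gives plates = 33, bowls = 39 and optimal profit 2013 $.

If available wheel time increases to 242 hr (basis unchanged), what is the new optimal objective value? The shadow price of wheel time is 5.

2038

Δb = 5, so new z* = 2013 + (5)·(5) = 2013 + 25 = 2038.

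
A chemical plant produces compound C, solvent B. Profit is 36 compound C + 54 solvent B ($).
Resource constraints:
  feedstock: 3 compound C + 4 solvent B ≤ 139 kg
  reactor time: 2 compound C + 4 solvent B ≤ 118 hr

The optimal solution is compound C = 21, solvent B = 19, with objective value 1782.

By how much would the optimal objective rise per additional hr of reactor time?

Both feedstock and reactor time are binding at x*.
From A_Bᵀ y = c: 3·y_feedstock + 2·y_reactor time = 36; 4·y_feedstock + 4·y_reactor time = 54.
→ y_feedstock = 9 and y_reactor time = 4.5.
Shadow price of reactor time = 4.5.

4.5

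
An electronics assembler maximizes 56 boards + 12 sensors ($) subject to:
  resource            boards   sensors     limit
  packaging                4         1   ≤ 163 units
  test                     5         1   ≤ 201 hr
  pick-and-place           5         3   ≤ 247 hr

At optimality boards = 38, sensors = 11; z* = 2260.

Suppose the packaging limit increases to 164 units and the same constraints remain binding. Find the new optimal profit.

2264

Check each constraint at x*: packaging 163/163 (tight); test 201/201 (tight); pick-and-place 223/247 (slack 24).
By complementary slackness, y = 0 for the non-binding constraint.
The binding rows give the dual system: 4·y_packaging + 5·y_test = 56 and 1·y_packaging + 1·y_test = 12.
→ y_packaging = 4 and y_test = 8.
Δz = y_packaging·Δb = 4 × (1) = 4, so new z* = 2260 + 4 = 2264.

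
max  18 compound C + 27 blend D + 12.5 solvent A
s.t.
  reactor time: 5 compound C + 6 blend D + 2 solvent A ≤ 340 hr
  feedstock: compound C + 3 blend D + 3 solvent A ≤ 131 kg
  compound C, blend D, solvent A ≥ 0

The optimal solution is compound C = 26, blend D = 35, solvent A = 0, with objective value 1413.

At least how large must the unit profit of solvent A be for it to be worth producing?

15

At the optimum: reactor time uses 340 of 340 (binding); feedstock uses 131 of 131 (binding).
Dual feasibility on the basic columns requires 5·y_reactor time + 1·y_feedstock = 18, 6·y_reactor time + 3·y_feedstock = 27.
Solving: y_reactor time = 3, y_feedstock = 3.
solvent A enters the basis when its profit ≥ yᵀa₃ = 3·2 + 3·3 = 15.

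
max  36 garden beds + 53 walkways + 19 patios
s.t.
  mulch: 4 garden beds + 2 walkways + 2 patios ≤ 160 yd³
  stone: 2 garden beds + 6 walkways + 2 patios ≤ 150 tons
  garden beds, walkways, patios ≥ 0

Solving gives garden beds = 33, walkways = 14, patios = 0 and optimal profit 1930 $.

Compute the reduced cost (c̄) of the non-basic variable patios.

-6

At the optimum: mulch uses 160 of 160 (binding); stone uses 150 of 150 (binding).
Dual feasibility on the basic columns requires 4·y_mulch + 2·y_stone = 36, 2·y_mulch + 6·y_stone = 53.
→ y_mulch = 5.5 and y_stone = 7.
Reduced cost of patios: c₃ − yᵀa₃ = 19 − (5.5·2 + 7·2) = 19 − 25 = -6.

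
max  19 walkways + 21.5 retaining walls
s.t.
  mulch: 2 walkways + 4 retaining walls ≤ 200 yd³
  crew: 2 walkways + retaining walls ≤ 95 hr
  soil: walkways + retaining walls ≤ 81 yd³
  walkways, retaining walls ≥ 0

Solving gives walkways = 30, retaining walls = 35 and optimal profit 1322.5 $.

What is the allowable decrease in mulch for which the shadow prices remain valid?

105

Binding constraints: mulch, crew. The basis is B = [[2,4],[2,1]] with det -6.
Per unit decrease in mulch, x* moves by d = (0.1667, -0.3333).
The basis stays optimal until retaining walls reaches 0; allowable decrease = 105 yd³.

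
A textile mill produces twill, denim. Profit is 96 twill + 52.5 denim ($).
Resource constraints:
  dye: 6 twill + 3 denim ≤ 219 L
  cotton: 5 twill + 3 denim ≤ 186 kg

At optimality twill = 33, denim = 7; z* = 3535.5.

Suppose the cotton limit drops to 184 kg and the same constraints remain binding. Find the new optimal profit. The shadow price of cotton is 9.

Δb = -2, so new z* = 3535.5 + (9)·(-2) = 3535.5 − 18 = 3517.5.

3517.5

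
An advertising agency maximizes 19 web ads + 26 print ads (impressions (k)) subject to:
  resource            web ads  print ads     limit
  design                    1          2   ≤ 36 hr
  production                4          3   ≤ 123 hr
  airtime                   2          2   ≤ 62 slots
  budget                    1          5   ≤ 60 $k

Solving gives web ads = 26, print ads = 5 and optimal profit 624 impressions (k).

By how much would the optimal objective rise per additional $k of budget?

Binding: design and airtime. Non-binding: production (4 unused), budget (9 unused).
By complementary slackness, y = 0 for the non-binding constraints.
The binding rows give the dual system: 1·y_design + 2·y_airtime = 19 and 2·y_design + 2·y_airtime = 26.
This yields shadow prices y_design = 7, y_airtime = 6.
Shadow price of budget = 0.

0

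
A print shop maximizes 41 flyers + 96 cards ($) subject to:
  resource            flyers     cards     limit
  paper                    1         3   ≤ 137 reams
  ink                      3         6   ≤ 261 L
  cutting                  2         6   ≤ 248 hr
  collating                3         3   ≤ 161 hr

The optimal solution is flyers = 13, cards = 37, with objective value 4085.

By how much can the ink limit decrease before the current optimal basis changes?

Binding constraints: ink, cutting. The basis is B = [[3,6],[2,6]] with det 6.
Per unit decrease in ink, x* moves by d = (-1, 0.3333).
The basis stays optimal until flyers reaches 0; allowable decrease = 13 L.

13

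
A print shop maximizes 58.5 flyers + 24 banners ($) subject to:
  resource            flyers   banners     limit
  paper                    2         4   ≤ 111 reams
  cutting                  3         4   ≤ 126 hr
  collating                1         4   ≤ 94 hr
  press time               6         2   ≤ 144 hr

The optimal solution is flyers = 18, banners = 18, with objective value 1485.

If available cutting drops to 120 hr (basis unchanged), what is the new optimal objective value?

1476

Check each constraint at x*: paper 108/111 (slack 3); cutting 126/126 (tight); collating 90/94 (slack 4); press time 144/144 (tight).
Since paper, collating are not tight, their duals are 0.
Dual feasibility on the basic columns requires 3·y_cutting + 6·y_press time = 58.5, 4·y_cutting + 2·y_press time = 24.
Solving: y_cutting = 1.5, y_press time = 9.
Δz = y_cutting·Δb = 1.5 × (-6) = -9, so new z* = 1485 − 9 = 1476.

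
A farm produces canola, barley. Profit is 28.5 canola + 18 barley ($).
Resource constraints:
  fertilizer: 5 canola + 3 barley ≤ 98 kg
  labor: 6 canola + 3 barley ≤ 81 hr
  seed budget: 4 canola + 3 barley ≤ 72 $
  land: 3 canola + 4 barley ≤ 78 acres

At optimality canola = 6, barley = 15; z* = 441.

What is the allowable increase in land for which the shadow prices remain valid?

7.5

Binding constraints: labor, land. The basis is B = [[6,3],[3,4]] with det 15.
Per unit increase in land, x* moves by d = (-0.2, 0.4).
The basis stays optimal until seed budget becomes binding; allowable increase = 7.5 acres.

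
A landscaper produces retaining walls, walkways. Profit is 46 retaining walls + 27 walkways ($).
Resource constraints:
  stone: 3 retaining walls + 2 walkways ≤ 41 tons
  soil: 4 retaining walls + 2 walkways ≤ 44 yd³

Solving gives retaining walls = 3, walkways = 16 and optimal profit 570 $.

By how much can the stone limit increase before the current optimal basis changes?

Binding constraints: stone, soil. The basis is B = [[3,2],[4,2]] with det -2.
Per unit increase in stone, x* moves by d = (-1, 2).
The basis stays optimal until retaining walls reaches 0; allowable increase = 3 tons.

3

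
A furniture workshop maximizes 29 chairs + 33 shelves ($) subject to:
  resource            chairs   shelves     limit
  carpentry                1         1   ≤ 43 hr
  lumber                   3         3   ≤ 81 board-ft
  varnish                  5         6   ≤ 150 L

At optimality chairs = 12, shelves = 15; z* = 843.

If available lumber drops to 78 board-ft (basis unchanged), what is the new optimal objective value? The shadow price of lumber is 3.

834

Δb = -3, so new z* = 843 + (3)·(-3) = 843 − 9 = 834.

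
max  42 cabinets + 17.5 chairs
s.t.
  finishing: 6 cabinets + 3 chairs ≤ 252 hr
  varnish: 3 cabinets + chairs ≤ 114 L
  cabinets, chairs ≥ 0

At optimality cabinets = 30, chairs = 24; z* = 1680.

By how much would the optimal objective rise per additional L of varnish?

Both finishing and varnish are binding at x*.
Dual feasibility on the basic columns requires 6·y_finishing + 3·y_varnish = 42, 3·y_finishing + 1·y_varnish = 17.5.
→ y_finishing = 3.5 and y_varnish = 7.
Shadow price of varnish = 7.

7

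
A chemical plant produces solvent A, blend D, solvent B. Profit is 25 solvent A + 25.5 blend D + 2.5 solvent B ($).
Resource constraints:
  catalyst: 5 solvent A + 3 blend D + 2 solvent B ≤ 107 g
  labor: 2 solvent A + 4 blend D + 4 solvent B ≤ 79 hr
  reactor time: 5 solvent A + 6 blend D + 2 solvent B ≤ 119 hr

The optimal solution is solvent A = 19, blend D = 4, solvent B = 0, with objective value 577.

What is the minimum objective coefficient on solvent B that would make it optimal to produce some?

10

Check each constraint at x*: catalyst 107/107 (tight); labor 54/79 (slack 25); reactor time 119/119 (tight).
Since labor is not tight, its dual is 0.
From A_Bᵀ y = c: 5·y_catalyst + 5·y_reactor time = 25; 3·y_catalyst + 6·y_reactor time = 25.5.
→ y_catalyst = 1.5 and y_reactor time = 3.5.
solvent B enters the basis when its profit ≥ yᵀa₃ = 1.5·2 + 3.5·2 = 10.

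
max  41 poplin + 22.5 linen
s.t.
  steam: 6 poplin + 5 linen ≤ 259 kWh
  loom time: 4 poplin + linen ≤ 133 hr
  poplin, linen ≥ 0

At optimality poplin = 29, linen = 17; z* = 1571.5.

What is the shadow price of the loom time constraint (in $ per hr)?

At the optimum: steam uses 259 of 259 (binding); loom time uses 133 of 133 (binding).
Dual feasibility on the basic columns requires 6·y_steam + 4·y_loom time = 41, 5·y_steam + 1·y_loom time = 22.5.
This yields shadow prices y_steam = 3.5, y_loom time = 5.
Shadow price of loom time = 5.

5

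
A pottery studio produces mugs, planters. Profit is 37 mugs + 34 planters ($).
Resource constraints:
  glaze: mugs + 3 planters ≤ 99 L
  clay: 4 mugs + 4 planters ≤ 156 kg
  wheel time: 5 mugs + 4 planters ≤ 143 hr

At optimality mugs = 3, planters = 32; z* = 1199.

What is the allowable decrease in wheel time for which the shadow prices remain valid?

Binding constraints: glaze, wheel time. The basis is B = [[1,3],[5,4]] with det -11.
Per unit decrease in wheel time, x* moves by d = (-0.2727, 0.0909).
The basis stays optimal until mugs reaches 0; allowable decrease = 11 hr.

11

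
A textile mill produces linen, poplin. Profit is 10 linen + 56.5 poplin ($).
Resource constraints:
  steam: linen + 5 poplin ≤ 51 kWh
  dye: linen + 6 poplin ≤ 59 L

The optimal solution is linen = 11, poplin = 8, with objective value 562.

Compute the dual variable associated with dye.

6.5

At the optimum: steam uses 51 of 51 (binding); dye uses 59 of 59 (binding).
From A_Bᵀ y = c: 1·y_steam + 1·y_dye = 10; 5·y_steam + 6·y_dye = 56.5.
→ y_steam = 3.5 and y_dye = 6.5.
Shadow price of dye = 6.5.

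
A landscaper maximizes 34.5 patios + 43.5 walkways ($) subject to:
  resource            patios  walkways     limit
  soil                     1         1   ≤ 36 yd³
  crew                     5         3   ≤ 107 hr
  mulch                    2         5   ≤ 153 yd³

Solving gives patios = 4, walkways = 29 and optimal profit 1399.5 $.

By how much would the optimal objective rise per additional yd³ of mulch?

6

Check each constraint at x*: soil 33/36 (slack 3); crew 107/107 (tight); mulch 153/153 (tight).
Slack constraints have shadow price 0 (complementary slackness).
The binding rows give the dual system: 5·y_crew + 2·y_mulch = 34.5 and 3·y_crew + 5·y_mulch = 43.5.
→ y_crew = 4.5 and y_mulch = 6.
Shadow price of mulch = 6.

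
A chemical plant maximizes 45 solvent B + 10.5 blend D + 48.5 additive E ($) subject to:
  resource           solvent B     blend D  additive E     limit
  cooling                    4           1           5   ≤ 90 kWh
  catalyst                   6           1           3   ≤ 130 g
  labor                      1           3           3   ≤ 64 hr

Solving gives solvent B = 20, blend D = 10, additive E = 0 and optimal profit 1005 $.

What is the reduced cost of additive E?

-1

Check each constraint at x*: cooling 90/90 (tight); catalyst 130/130 (tight); labor 50/64 (slack 14).
Slack constraints have shadow price 0 (complementary slackness).
The binding rows give the dual system: 4·y_cooling + 6·y_catalyst = 45 and 1·y_cooling + 1·y_catalyst = 10.5.
→ y_cooling = 9 and y_catalyst = 1.5.
Reduced cost of additive E: c₃ − yᵀa₃ = 48.5 − (9·5 + 1.5·3) = 48.5 − 49.5 = -1.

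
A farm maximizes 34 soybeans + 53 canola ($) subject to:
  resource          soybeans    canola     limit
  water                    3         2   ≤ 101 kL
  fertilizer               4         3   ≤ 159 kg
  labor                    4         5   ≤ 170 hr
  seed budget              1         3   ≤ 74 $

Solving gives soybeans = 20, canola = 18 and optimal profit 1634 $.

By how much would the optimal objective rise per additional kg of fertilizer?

Binding: labor and seed budget. Non-binding: water (5 unused), fertilizer (25 unused).
By complementary slackness, y = 0 for the non-binding constraints.
The binding rows give the dual system: 4·y_labor + 1·y_seed budget = 34 and 5·y_labor + 3·y_seed budget = 53.
This yields shadow prices y_labor = 7, y_seed budget = 6.
Shadow price of fertilizer = 0.

0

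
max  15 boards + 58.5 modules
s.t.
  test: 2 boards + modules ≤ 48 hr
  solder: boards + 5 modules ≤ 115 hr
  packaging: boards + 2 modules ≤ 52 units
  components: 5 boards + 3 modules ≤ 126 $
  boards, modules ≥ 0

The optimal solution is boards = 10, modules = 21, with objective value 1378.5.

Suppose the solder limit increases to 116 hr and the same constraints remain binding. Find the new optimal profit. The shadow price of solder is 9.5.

Δb = 1, so new z* = 1378.5 + (9.5)·(1) = 1378.5 + 9.5 = 1388.

1388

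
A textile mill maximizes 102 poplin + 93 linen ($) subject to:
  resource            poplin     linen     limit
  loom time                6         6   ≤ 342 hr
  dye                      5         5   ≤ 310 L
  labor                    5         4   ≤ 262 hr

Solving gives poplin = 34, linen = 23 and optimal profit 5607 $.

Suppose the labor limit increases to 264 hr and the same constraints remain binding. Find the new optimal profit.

5625

At the optimum: loom time uses 342 of 342 (binding); dye uses 285 of 310 (slack = 25); labor uses 262 of 262 (binding).
Since dye is not tight, its dual is 0.
Dual feasibility on the basic columns requires 6·y_loom time + 5·y_labor = 102, 6·y_loom time + 4·y_labor = 93.
→ y_loom time = 9.5 and y_labor = 9.
Δz = y_labor·Δb = 9 × (2) = 18, so new z* = 5607 + 18 = 5625.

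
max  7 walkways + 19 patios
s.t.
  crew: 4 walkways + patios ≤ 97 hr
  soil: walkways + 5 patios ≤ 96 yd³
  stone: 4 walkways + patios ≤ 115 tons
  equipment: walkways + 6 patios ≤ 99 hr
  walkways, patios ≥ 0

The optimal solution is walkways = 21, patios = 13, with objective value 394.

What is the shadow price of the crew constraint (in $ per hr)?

Binding: crew and equipment. Non-binding: soil (10 unused), stone (18 unused).
Since soil, stone are not tight, their duals are 0.
The binding rows give the dual system: 4·y_crew + 1·y_equipment = 7 and 1·y_crew + 6·y_equipment = 19.
Solving: y_crew = 1, y_equipment = 3.
Shadow price of crew = 1.

1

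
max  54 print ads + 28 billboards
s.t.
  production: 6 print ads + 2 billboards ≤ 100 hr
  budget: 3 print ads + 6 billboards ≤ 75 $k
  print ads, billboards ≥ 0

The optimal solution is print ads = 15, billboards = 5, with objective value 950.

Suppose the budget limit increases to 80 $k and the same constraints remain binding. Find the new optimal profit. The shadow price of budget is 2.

Δb = 5, so new z* = 950 + (2)·(5) = 950 + 10 = 960.

960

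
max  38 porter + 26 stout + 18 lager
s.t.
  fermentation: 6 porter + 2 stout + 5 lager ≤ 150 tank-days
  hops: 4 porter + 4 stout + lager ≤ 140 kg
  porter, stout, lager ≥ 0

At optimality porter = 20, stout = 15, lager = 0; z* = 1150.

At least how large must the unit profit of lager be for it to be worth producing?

Both fermentation and hops are binding at x*.
From A_Bᵀ y = c: 6·y_fermentation + 4·y_hops = 38; 2·y_fermentation + 4·y_hops = 26.
→ y_fermentation = 3 and y_hops = 5.
lager enters the basis when its profit ≥ yᵀa₃ = 3·5 + 5·1 = 20.

20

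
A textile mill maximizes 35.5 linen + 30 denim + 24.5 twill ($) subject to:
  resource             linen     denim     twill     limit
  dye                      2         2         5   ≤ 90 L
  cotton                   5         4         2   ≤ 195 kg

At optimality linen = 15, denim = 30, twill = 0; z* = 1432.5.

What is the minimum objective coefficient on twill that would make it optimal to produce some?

Both dye and cotton are binding at x*.
From A_Bᵀ y = c: 2·y_dye + 5·y_cotton = 35.5; 2·y_dye + 4·y_cotton = 30.
Solving: y_dye = 4, y_cotton = 5.5.
twill enters the basis when its profit ≥ yᵀa₃ = 4·5 + 5.5·2 = 31.

31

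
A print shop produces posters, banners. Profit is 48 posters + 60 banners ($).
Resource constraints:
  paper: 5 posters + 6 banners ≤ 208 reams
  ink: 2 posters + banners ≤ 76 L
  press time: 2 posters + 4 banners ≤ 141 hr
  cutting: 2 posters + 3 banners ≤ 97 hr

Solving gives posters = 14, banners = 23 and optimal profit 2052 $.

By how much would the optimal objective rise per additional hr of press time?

0

At the optimum: paper uses 208 of 208 (binding); ink uses 51 of 76 (slack = 25); press time uses 120 of 141 (slack = 21); cutting uses 97 of 97 (binding).
Since ink, press time are not tight, their duals are 0.
From A_Bᵀ y = c: 5·y_paper + 2·y_cutting = 48; 6·y_paper + 3·y_cutting = 60.
→ y_paper = 8 and y_cutting = 4.
Shadow price of press time = 0.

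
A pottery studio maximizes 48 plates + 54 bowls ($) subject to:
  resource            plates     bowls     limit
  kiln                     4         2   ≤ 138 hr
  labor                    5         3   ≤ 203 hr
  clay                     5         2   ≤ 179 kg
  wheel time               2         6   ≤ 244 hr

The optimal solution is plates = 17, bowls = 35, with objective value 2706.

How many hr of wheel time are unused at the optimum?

wheel time used = 2·17 + 6·35 = 244; slack = 244 − 244 = 0.

0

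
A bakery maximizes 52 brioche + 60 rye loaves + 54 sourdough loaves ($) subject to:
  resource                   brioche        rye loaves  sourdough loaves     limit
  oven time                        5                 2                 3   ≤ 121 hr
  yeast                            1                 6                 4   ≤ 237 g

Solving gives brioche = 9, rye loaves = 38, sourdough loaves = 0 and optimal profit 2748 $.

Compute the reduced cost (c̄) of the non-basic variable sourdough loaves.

-1

Check each constraint at x*: oven time 121/121 (tight); yeast 237/237 (tight).
From A_Bᵀ y = c: 5·y_oven time + 1·y_yeast = 52; 2·y_oven time + 6·y_yeast = 60.
Solving: y_oven time = 9, y_yeast = 7.
Reduced cost of sourdough loaves: c₃ − yᵀa₃ = 54 − (9·3 + 7·4) = 54 − 55 = -1.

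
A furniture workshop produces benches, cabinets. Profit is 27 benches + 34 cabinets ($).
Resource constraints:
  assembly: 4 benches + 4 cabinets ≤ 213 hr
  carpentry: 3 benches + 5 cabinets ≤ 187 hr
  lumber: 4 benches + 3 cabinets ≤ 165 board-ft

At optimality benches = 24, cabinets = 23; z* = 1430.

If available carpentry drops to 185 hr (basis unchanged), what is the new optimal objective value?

1420

At the optimum: assembly uses 188 of 213 (slack = 25); carpentry uses 187 of 187 (binding); lumber uses 165 of 165 (binding).
Since assembly is not tight, its dual is 0.
From A_Bᵀ y = c: 3·y_carpentry + 4·y_lumber = 27; 5·y_carpentry + 3·y_lumber = 34.
→ y_carpentry = 5 and y_lumber = 3.
Δz = y_carpentry·Δb = 5 × (-2) = -10, so new z* = 1430 − 10 = 1420.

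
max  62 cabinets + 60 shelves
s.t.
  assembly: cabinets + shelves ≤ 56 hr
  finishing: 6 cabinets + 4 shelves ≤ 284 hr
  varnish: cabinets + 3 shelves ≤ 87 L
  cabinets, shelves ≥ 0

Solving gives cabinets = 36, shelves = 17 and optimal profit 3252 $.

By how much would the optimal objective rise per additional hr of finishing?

Binding: finishing and varnish. Non-binding: assembly (3 unused).
Slack constraints have shadow price 0 (complementary slackness).
The binding rows give the dual system: 6·y_finishing + 1·y_varnish = 62 and 4·y_finishing + 3·y_varnish = 60.
This yields shadow prices y_finishing = 9, y_varnish = 8.
Shadow price of finishing = 9.

9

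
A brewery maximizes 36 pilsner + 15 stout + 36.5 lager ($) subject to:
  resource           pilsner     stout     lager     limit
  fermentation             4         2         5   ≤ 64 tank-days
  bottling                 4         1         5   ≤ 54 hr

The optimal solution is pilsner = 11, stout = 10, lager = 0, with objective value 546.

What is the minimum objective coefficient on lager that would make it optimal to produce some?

45

At the optimum: fermentation uses 64 of 64 (binding); bottling uses 54 of 54 (binding).
The binding rows give the dual system: 4·y_fermentation + 4·y_bottling = 36 and 2·y_fermentation + 1·y_bottling = 15.
→ y_fermentation = 6 and y_bottling = 3.
lager enters the basis when its profit ≥ yᵀa₃ = 6·5 + 3·5 = 45.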